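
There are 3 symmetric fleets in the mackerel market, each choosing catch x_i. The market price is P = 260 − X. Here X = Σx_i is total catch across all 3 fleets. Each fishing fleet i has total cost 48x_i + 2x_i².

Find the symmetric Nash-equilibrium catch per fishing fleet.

A representative fishing fleet's profit is π_i = x_i(260 − X) − 48x_i − 2x_i², with X = x_i + Σ_{j≠i} x_j.
First-order condition: 212 − 6x_i − Σ_{j≠i} x_j = 0.
With identical fishing fleets, set every x_j = x: then 212 − 6x − 2x = 0, i.e. x = 212/8 = 26.5.

26.5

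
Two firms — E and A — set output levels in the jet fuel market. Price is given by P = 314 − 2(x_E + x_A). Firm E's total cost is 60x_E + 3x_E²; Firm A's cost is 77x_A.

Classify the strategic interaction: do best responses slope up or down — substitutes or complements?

Firm E's profit: π = x_E(314 − 2(x_E + x_A)) − 60x_E − 3x_E².
∂π/∂x_E = 254 − 10x_E − 2x_A = 0, so x_E = 25.4 − 0.2x_A.
The best-response slope dx_E/dx_A = −0.2 < 0: the reaction function is downward-sloping, so the choices are strategic substitutes.

strategic substitutes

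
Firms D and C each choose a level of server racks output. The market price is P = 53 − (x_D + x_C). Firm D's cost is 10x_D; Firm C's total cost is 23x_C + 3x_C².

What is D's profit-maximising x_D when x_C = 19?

12

Firm D's profit: π = x_D(53 − (x_D + x_C)) − 10x_D.
∂π/∂x_D = 43 − 2x_D − x_C = 0, so x_D = 21.5 − 0.5x_C.
At x_C = 19: x_D = 21.5 − 0.5·19 = 12.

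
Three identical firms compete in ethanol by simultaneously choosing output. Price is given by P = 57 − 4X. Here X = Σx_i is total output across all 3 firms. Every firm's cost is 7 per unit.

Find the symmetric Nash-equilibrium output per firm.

A representative firm's profit is π_i = x_i(57 − 4X) − 7x_i, with X = x_i + Σ_{j≠i} x_j.
First-order condition: 50 − 8x_i − 4Σ_{j≠i} x_j = 0.
In a symmetric equilibrium every firm chooses the same x, so Σ_{j≠i} x_j = 2x. The condition becomes 50 − 16x = 0, giving x = 50/16 = 3.125.

3.125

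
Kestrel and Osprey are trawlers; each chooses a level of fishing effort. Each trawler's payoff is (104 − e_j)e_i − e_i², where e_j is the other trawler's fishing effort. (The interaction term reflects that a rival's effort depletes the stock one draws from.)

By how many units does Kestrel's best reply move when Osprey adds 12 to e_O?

-6

Kestrel's payoff is (104 − e_O)e_K − e_K².
∂π/∂e_K = 104 − e_O − 2e_K = 0, so e_K = 52 − 0.5e_O.
The reaction-function slope is −0.5, so a 12-unit rise in e_O moves e_K by −0.5 × 12 = −6. Kestrel's best response falls — the actions are strategic substitutes.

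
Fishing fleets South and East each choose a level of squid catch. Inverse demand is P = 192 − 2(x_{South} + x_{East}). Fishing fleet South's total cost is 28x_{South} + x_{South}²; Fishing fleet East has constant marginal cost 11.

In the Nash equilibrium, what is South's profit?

Fishing fleet South's profit: π = x_{South}(192 − 2(x_{South} + x_{East})) − 28x_{South} − x_{South}².
∂π/∂x_{South} = 164 − 6x_{South} − 2x_{East} = 0, so x_{South} = 82/3 − (1/3)x_{East}.
For East: ∂π/∂x_{East} = 181 − 4x_{East} − 2x_{South} = 0 ⇒ x_{East} = 45.25 − 0.5x_{South}.
Substituting the second reaction function into the first: x_{South} = 82/3 − (1/3)(45.25 − 0.5x_{South}), which gives (5/6)x_{South} = 12.25 ⇒ x_{South} = 14.7.
Then x_{East} = 45.25 − 0.5·14.7 = 37.9.
Price P = 192 − 2·52.6 = 86.8.
South's profit: (86.8 − 28)·14.7 − (14.7)² = 648.27.

648.27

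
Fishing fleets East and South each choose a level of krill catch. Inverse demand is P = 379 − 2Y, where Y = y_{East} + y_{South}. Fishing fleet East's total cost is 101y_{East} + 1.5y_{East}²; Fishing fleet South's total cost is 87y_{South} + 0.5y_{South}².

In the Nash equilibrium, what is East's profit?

Fishing fleet East's profit: π = y_{East}(379 − 2(y_{East} + y_{South})) − 101y_{East} − 1.5y_{East}².
∂π/∂y_{East} = 278 − 7y_{East} − 2y_{South} = 0, so y_{East} = 278/7 − (2/7)y_{South}.
For South: ∂π/∂y_{South} = 292 − 5y_{South} − 2y_{East} = 0 ⇒ y_{South} = 58.4 − 0.4y_{East}.
Substituting the second reaction function into the first: y_{East} = 278/7 − (2/7)(58.4 − 0.4y_{East}), which gives (31/35)y_{East} = 806/35 ⇒ y_{East} = 26.
Then y_{South} = 58.4 − 0.4·26 = 48.
Price P = 379 − 2·74 = 231.
East's profit: (231 − 101)·26 − 1.5(26)² = 2366.

2366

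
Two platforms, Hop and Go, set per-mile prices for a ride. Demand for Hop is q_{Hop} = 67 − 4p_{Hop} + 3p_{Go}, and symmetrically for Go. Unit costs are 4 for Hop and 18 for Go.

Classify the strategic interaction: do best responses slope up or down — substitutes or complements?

strategic complements

Hop's profit: π = (p_{Hop} − 4)(67 − 4p_{Hop} + 3p_{Go}).
∂π/∂p_{Hop} = 83 − 8p_{Hop} + 3p_{Go} = 0 ⇒ p_{Hop} = 10.375 + 0.375p_{Go}.
The best-response slope dp_{Hop}/dp_{Go} = 0.375 > 0: the reaction function is upward-sloping, so the choices are strategic complements.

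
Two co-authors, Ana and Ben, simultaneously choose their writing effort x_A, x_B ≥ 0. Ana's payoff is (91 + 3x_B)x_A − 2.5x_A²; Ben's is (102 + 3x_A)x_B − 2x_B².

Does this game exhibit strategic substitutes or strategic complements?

strategic complements

Expanding Ana's payoff: 91x_A + 3x_Bx_A − 2.5x_A².
∂π/∂x_A = 91 + 3x_B − 5x_A = 0, so x_A = 18.2 + 0.6x_B.
The best-response slope dx_A/dx_B = 0.6 > 0: the reaction function is upward-sloping, so the choices are strategic complements.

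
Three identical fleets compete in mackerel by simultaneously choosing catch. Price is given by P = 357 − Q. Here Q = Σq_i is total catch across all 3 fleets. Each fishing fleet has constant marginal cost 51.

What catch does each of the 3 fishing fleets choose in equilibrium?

A representative fishing fleet's profit is π_i = q_i(357 − Q) − 51q_i, with Q = q_i + Σ_{j≠i} q_j.
First-order condition: 306 − 2q_i − Σ_{j≠i} q_j = 0.
In a symmetric equilibrium every fishing fleet chooses the same q, so Σ_{j≠i} q_j = 2q. The condition becomes 306 − 4q = 0, giving q = 306/4 = 76.5.

76.5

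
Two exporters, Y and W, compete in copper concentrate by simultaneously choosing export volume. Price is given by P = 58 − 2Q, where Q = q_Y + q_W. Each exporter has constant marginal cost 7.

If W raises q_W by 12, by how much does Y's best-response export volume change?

Exporter Y's profit: π = q_Y(58 − 2(q_Y + q_W)) − 7q_Y.
∂π/∂q_Y = 51 − 4q_Y − 2q_W = 0, so q_Y = 12.75 − 0.5q_W.
The reaction-function slope is −0.5, so a 12-unit rise in q_W moves q_Y by −0.5 × 12 = −6. Y's best response falls — the actions are strategic substitutes.

-6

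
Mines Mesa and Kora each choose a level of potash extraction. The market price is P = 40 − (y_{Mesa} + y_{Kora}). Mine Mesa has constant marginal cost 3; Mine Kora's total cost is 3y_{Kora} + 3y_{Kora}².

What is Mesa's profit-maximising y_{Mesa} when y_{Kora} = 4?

16.5

Mine Mesa's profit: π = y_{Mesa}(40 − (y_{Mesa} + y_{Kora})) − 3y_{Mesa}.
∂π/∂y_{Mesa} = 37 − 2y_{Mesa} − y_{Kora} = 0, so y_{Mesa} = 18.5 − 0.5y_{Kora}.
At y_{Kora} = 4: y_{Mesa} = 18.5 − 0.5·4 = 16.5.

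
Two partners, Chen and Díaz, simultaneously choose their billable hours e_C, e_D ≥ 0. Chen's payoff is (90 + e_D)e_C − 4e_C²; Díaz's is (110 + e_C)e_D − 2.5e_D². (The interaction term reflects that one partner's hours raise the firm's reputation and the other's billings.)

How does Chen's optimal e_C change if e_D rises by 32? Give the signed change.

Expanding Chen's payoff: 90e_C + e_De_C − 4e_C².
∂π/∂e_C = 90 + e_D − 8e_C = 0, so e_C = 11.25 + 0.125e_D.
The reaction-function slope is 0.125, so a 32-unit rise in e_D moves e_C by 0.125 × 32 = 4. Chen's best response rises — the actions are strategic complements.

4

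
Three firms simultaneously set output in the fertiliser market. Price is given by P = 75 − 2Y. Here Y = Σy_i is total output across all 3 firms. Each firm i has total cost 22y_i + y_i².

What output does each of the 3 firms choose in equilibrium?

A representative firm's profit is π_i = y_i(75 − 2Y) − 22y_i − y_i², with Y = y_i + Σ_{j≠i} y_j.
First-order condition: 53 − 6y_i − 2Σ_{j≠i} y_j = 0.
Imposing symmetry (y_j = y for all j) turns Σ_{j≠i} y_j into 2y, so 53 = 10y and y = 5.3.

5.3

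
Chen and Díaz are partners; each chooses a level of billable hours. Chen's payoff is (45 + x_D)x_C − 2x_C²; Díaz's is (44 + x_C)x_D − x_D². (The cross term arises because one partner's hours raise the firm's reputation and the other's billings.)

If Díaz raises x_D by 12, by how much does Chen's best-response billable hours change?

Expanding Chen's payoff: 45x_C + x_Dx_C − 2x_C².
∂π/∂x_C = 45 + x_D − 4x_C = 0, so x_C = 11.25 + 0.25x_D.
The reaction-function slope is 0.25, so a 12-unit rise in x_D moves x_C by 0.25 × 12 = 3. Chen's best response rises — the actions are strategic complements.

3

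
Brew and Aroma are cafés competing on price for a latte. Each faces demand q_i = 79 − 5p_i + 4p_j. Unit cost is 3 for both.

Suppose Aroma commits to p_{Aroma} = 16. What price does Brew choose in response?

15.8

Brew's profit: π = (p_{Brew} − 3)(79 − 5p_{Brew} + 4p_{Aroma}).
∂π/∂p_{Brew} = 94 − 10p_{Brew} + 4p_{Aroma} = 0 ⇒ p_{Brew} = 9.4 + 0.4p_{Aroma}.
At p_{Aroma} = 16: p_{Brew} = 9.4 + 0.4·16 = 15.8.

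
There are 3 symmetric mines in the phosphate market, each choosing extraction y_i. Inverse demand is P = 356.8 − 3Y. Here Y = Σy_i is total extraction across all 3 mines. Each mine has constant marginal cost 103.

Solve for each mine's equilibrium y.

A representative mine's profit is π_i = y_i(356.8 − 3Y) − 103y_i, with Y = y_i + Σ_{j≠i} y_j.
First-order condition: 253.8 − 6y_i − 3Σ_{j≠i} y_j = 0.
Imposing symmetry (y_j = y for all j) turns Σ_{j≠i} y_j into 2y, so 253.8 = 12y and y = 21.15.

21.15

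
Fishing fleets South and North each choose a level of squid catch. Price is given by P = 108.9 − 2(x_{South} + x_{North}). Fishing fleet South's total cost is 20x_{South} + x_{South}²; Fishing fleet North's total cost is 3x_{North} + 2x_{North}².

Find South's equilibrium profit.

Fishing fleet South's profit: π = x_{South}(108.9 − 2(x_{South} + x_{North})) − 20x_{South} − x_{South}².
∂π/∂x_{South} = 88.9 − 6x_{South} − 2x_{North} = 0, so x_{South} = 889/60 − (1/3)x_{North}.
For North: ∂π/∂x_{North} = 105.9 − 8x_{North} − 2x_{South} = 0 ⇒ x_{North} = 13.2375 − 0.25x_{South}.
Plugging x_{North} into South's best response: x_{South} = 889/60 − (1/3)(13.2375 − 0.25x_{South}) ⇒ (11/12)x_{South} = 2497/240, so x_{South} = 11.35.
Then x_{North} = 13.2375 − 0.25·11.35 = 10.4.
Price P = 108.9 − 2·21.75 = 65.4.
South's profit: (65.4 − 20)·11.35 − (11.35)² = 386.4675.

386.4675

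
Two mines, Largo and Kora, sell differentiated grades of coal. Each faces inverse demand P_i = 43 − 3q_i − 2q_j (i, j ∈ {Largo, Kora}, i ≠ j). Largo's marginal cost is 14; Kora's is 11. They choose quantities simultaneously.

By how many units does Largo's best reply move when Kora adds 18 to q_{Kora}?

-6

Mine Largo's profit: π = q_{Largo}(43 − 3q_{Largo} − 2q_{Kora}) − 14q_{Largo}.
∂π/∂q_{Largo} = 29 − 6q_{Largo} − 2q_{Kora} = 0 ⇒ q_{Largo} = 29/6 − (1/3)q_{Kora}.
The reaction-function slope is −1/3, so an 18-unit rise in q_{Kora} moves q_{Largo} by −1/3 × 18 = −6. Largo's best response falls — the actions are strategic substitutes.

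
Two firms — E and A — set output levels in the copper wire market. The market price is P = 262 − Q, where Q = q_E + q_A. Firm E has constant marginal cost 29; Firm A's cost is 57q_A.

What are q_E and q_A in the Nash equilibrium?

Firm E's profit: π = q_E(262 − (q_E + q_A)) − 29q_E.
∂π/∂q_E = 233 − 2q_E − q_A = 0, so q_E = 116.5 − 0.5q_A.
By the same steps for A: q_A = 102.5 − 0.5q_E.
Substituting the second reaction function into the first: q_E = 116.5 − 0.5(102.5 − 0.5q_E), which gives 0.75q_E = 65.25 ⇒ q_E = 87.
Then q_A = 102.5 − 0.5·87 = 59.

87, 59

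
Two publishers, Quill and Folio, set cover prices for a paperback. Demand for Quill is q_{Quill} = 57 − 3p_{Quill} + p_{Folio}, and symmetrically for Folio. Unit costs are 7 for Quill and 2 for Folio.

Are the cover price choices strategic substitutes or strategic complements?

Quill's profit: π = (p_{Quill} − 7)(57 − 3p_{Quill} + p_{Folio}).
∂π/∂p_{Quill} = 78 − 6p_{Quill} + p_{Folio} = 0 ⇒ p_{Quill} = 13 + (1/6)p_{Folio}.
The best-response slope dp_{Quill}/dp_{Folio} = 1/6 > 0: the reaction function is upward-sloping, so the choices are strategic complements.

strategic complements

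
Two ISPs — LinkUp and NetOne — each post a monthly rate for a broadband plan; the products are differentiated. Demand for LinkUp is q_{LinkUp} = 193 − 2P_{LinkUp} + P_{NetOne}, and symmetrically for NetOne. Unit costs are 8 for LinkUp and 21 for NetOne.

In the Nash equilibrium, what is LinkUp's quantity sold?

126.8

LinkUp's profit: π = (P_{LinkUp} − 8)(193 − 2P_{LinkUp} + P_{NetOne}).
∂π/∂P_{LinkUp} = 209 − 4P_{LinkUp} + P_{NetOne} = 0 ⇒ P_{LinkUp} = 52.25 + 0.25P_{NetOne}.
Similarly P_{NetOne} = 58.75 + 0.25P_{LinkUp}.
Plugging P_{NetOne} into LinkUp's best response: P_{LinkUp} = 52.25 + 0.25(58.75 + 0.25P_{LinkUp}) ⇒ 0.9375P_{LinkUp} = 66.9375, so P_{LinkUp} = 71.4.
Then P_{NetOne} = 58.75 + 0.25·71.4 = 76.6.
q_{LinkUp} = 193 − 2·71.4 + 76.6 = 126.8.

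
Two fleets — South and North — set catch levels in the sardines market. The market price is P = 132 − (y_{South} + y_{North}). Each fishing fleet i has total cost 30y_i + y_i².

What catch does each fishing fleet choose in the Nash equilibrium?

Fishing fleet South's profit: π = y_{South}(132 − (y_{South} + y_{North})) − 30y_{South} − y_{South}².
∂π/∂y_{South} = 102 − 4y_{South} − y_{North} = 0, so y_{South} = 25.5 − 0.25y_{North}.
By symmetry y_{North} = y_{South}; substituting into the reaction function, 1.25y_{South} = 25.5 and y_{South} = 20.4.

20.4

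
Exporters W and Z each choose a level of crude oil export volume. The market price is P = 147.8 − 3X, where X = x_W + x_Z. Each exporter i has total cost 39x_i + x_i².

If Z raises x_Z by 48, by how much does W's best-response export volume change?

Exporter W's profit: π = x_W(147.8 − 3(x_W + x_Z)) − 39x_W − x_W².
∂π/∂x_W = 108.8 − 8x_W − 3x_Z = 0, so x_W = 13.6 − 0.375x_Z.
The reaction-function slope is −0.375, so a 48-unit rise in x_Z moves x_W by −0.375 × 48 = −18. W's best response falls — the actions are strategic substitutes.

-18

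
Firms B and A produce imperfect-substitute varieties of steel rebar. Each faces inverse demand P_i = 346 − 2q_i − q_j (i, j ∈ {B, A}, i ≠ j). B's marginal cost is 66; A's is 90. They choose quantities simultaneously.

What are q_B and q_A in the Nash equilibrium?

Firm B's profit: π = q_B(346 − 2q_B − q_A) − 66q_B.
∂π/∂q_B = 280 − 4q_B − q_A = 0 ⇒ q_B = 70 − 0.25q_A.
Similarly q_A = 64 − 0.25q_B.
Solving the two reaction functions simultaneously: (1 − (−0.25)(−0.25))q_B = 70 − 0.25·64, so 0.9375q_B = 54 and q_B = 57.6.
Then q_A = 64 − 0.25·57.6 = 49.6.

57.6, 49.6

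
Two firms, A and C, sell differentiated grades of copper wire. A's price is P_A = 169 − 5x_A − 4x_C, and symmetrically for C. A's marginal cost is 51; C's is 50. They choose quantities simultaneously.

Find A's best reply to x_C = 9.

8.2

Firm A's profit: π = x_A(169 − 5x_A − 4x_C) − 51x_A.
∂π/∂x_A = 118 − 10x_A − 4x_C = 0 ⇒ x_A = 11.8 − 0.4x_C.
At x_C = 9: x_A = 11.8 − 0.4·9 = 8.2.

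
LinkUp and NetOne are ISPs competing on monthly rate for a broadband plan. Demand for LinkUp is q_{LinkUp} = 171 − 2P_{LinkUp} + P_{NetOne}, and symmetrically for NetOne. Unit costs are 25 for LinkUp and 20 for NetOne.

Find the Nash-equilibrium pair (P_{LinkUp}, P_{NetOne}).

LinkUp's profit: π = (P_{LinkUp} − 25)(171 − 2P_{LinkUp} + P_{NetOne}).
∂π/∂P_{LinkUp} = 221 − 4P_{LinkUp} + P_{NetOne} = 0 ⇒ P_{LinkUp} = 55.25 + 0.25P_{NetOne}.
Similarly P_{NetOne} = 52.75 + 0.25P_{LinkUp}.
Substituting the second reaction function into the first: P_{LinkUp} = 55.25 + 0.25(52.75 + 0.25P_{LinkUp}), which gives 0.9375P_{LinkUp} = 68.4375 ⇒ P_{LinkUp} = 73.
Then P_{NetOne} = 52.75 + 0.25·73 = 71.

73, 71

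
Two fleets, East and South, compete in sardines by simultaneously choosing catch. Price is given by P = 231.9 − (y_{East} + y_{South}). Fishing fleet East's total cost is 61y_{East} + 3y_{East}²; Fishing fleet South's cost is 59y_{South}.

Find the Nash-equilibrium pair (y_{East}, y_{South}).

11.26, 80.82

Fishing fleet East's profit: π = y_{East}(231.9 − (y_{East} + y_{South})) − 61y_{East} − 3y_{East}².
∂π/∂y_{East} = 170.9 − 8y_{East} − y_{South} = 0, so y_{East} = 21.3625 − 0.125y_{South}.
For South: ∂π/∂y_{South} = 172.9 − 2y_{South} − y_{East} = 0 ⇒ y_{South} = 86.45 − 0.5y_{East}.
Plugging y_{South} into East's best response: y_{East} = 21.3625 − 0.125(86.45 − 0.5y_{East}) ⇒ 0.9375y_{East} = 1689/160, so y_{East} = 11.26.
Then y_{South} = 86.45 − 0.5·11.26 = 80.82.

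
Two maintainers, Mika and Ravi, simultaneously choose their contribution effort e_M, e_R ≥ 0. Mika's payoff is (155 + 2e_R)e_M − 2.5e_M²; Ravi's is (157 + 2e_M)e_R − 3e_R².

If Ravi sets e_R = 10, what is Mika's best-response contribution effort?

35

Expanding Mika's payoff: 155e_M + 2e_Re_M − 2.5e_M².
∂π/∂e_M = 155 + 2e_R − 5e_M = 0, so e_M = 31 + 0.4e_R.
At e_R = 10: e_M = 31 + 0.4·10 = 35.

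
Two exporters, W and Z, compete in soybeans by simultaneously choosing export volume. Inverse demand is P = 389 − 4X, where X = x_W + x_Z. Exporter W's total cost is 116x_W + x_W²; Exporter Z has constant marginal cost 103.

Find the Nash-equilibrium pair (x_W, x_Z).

16.25, 27.625

Exporter W's profit: π = x_W(389 − 4(x_W + x_Z)) − 116x_W − x_W².
∂π/∂x_W = 273 − 10x_W − 4x_Z = 0, so x_W = 27.3 − 0.4x_Z.
For Z: ∂π/∂x_Z = 286 − 8x_Z − 4x_W = 0 ⇒ x_Z = 35.75 − 0.5x_W.
Solving the two reaction functions simultaneously: (1 − (−0.4)(−0.5))x_W = 27.3 − 0.4·35.75, so 0.8x_W = 13 and x_W = 16.25.
Then x_Z = 35.75 − 0.5·16.25 = 27.625.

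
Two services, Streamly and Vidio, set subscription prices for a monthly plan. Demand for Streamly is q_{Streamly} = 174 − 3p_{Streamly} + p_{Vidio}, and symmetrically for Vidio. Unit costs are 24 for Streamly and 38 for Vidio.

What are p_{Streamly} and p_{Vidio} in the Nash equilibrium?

50.4, 56.4

Streamly's profit: π = (p_{Streamly} − 24)(174 − 3p_{Streamly} + p_{Vidio}).
∂π/∂p_{Streamly} = 246 − 6p_{Streamly} + p_{Vidio} = 0 ⇒ p_{Streamly} = 41 + (1/6)p_{Vidio}.
Similarly p_{Vidio} = 48 + (1/6)p_{Streamly}.
Solving the two reaction functions simultaneously: (1 − (1/6)(1/6))p_{Streamly} = 41 + (1/6)·48, so (35/36)p_{Streamly} = 49 and p_{Streamly} = 50.4.
Then p_{Vidio} = 48 + (1/6)·50.4 = 56.4.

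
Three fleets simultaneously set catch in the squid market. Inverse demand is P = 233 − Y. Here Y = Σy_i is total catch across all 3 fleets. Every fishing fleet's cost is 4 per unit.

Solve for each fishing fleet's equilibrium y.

A representative fishing fleet's profit is π_i = y_i(233 − Y) − 4y_i, with Y = y_i + Σ_{j≠i} y_j.
First-order condition: 229 − 2y_i − Σ_{j≠i} y_j = 0.
Imposing symmetry (y_j = y for all j) turns Σ_{j≠i} y_j into 2y, so 229 = 4y and y = 57.25.

57.25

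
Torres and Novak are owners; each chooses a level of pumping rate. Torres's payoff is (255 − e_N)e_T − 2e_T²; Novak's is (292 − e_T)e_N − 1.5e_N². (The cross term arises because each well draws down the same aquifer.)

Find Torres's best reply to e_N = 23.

Expanding Torres's payoff: 255e_T − e_Ne_T − 2e_T².
∂π/∂e_T = 255 − e_N − 4e_T = 0, so e_T = 63.75 − 0.25e_N.
At e_N = 23: e_T = 63.75 − 0.25·23 = 58.

58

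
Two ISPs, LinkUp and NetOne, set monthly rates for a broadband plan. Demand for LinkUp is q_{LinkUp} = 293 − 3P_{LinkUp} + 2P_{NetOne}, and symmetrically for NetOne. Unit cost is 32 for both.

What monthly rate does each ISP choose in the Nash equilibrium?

97.25

LinkUp's profit: π = (P_{LinkUp} − 32)(293 − 3P_{LinkUp} + 2P_{NetOne}).
∂π/∂P_{LinkUp} = 389 − 6P_{LinkUp} + 2P_{NetOne} = 0 ⇒ P_{LinkUp} = 389/6 + (1/3)P_{NetOne}.
Setting P_{LinkUp} = P_{NetOne} in the reaction function: P_{LinkUp} = 389/6 + (1/3)P_{LinkUp}, so P_{LinkUp} = (389/6) / (2/3) = 97.25.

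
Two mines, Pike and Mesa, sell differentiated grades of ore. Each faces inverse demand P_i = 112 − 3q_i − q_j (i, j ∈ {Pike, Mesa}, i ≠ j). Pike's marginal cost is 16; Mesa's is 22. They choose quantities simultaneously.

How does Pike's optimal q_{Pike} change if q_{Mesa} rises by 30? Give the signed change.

Mine Pike's profit: π = q_{Pike}(112 − 3q_{Pike} − q_{Mesa}) − 16q_{Pike}.
∂π/∂q_{Pike} = 96 − 6q_{Pike} − q_{Mesa} = 0 ⇒ q_{Pike} = 16 − (1/6)q_{Mesa}.
The reaction-function slope is −1/6, so a 30-unit rise in q_{Mesa} moves q_{Pike} by −1/6 × 30 = −5. Pike's best response falls — the actions are strategic substitutes.

-5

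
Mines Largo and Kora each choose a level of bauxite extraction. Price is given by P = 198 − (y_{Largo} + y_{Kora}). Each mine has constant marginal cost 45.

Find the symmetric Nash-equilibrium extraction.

Mine Largo's profit: π = y_{Largo}(198 − (y_{Largo} + y_{Kora})) − 45y_{Largo}.
∂π/∂y_{Largo} = 153 − 2y_{Largo} − y_{Kora} = 0, so y_{Largo} = 76.5 − 0.5y_{Kora}.
By symmetry y_{Kora} = y_{Largo}; substituting into the reaction function, 1.5y_{Largo} = 76.5 and y_{Largo} = 51.

51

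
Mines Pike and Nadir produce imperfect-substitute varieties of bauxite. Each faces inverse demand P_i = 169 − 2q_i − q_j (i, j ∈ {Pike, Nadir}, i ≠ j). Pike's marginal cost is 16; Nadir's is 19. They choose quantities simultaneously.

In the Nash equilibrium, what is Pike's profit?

1897.28

Mine Pike's profit: π = q_{Pike}(169 − 2q_{Pike} − q_{Nadir}) − 16q_{Pike}.
∂π/∂q_{Pike} = 153 − 4q_{Pike} − q_{Nadir} = 0 ⇒ q_{Pike} = 38.25 − 0.25q_{Nadir}.
Similarly q_{Nadir} = 37.5 − 0.25q_{Pike}.
Solving the two reaction functions simultaneously: (1 − (−0.25)(−0.25))q_{Pike} = 38.25 − 0.25·37.5, so 0.9375q_{Pike} = 28.875 and q_{Pike} = 30.8.
Then q_{Nadir} = 37.5 − 0.25·30.8 = 29.8.
P_{Pike} = 169 − 2·30.8 − 29.8 = 77.6.
Profit = (77.6 − 16)·30.8 = 1897.28.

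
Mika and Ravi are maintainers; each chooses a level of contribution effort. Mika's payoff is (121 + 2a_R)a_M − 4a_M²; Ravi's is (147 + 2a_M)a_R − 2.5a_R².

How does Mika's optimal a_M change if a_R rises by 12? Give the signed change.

3

Expanding Mika's payoff: 121a_M + 2a_Ra_M − 4a_M².
∂π/∂a_M = 121 + 2a_R − 8a_M = 0, so a_M = 15.125 + 0.25a_R.
The reaction-function slope is 0.25, so a 12-unit rise in a_R moves a_M by 0.25 × 12 = 3. Mika's best response rises — the actions are strategic complements.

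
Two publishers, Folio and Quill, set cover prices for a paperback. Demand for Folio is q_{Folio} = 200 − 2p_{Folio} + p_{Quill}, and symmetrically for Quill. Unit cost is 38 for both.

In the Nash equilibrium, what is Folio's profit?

Folio's profit: π = (p_{Folio} − 38)(200 − 2p_{Folio} + p_{Quill}).
∂π/∂p_{Folio} = 276 − 4p_{Folio} + p_{Quill} = 0 ⇒ p_{Folio} = 69 + 0.25p_{Quill}.
Setting p_{Folio} = p_{Quill} in the reaction function: p_{Folio} = 69 + 0.25p_{Folio}, so p_{Folio} = 69 / 0.75 = 92.
q_{Folio} = 200 − 2·92 + 92 = 108.
Profit = (92 − 38)·108 = 5832.

5832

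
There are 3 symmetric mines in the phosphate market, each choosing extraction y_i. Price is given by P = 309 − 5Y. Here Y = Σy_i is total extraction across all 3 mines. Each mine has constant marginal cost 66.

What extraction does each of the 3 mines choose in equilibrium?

A representative mine's profit is π_i = y_i(309 − 5Y) − 66y_i, with Y = y_i + Σ_{j≠i} y_j.
First-order condition: 243 − 10y_i − 5Σ_{j≠i} y_j = 0.
In a symmetric equilibrium every mine chooses the same y, so Σ_{j≠i} y_j = 2y. The condition becomes 243 − 20y = 0, giving y = 243/20 = 12.15.

12.15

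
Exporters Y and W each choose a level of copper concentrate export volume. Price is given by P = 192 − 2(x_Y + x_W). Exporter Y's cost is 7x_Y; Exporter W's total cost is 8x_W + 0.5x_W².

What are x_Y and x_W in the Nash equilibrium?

34.8125, 22.875

Exporter Y's profit: π = x_Y(192 − 2(x_Y + x_W)) − 7x_Y.
∂π/∂x_Y = 185 − 4x_Y − 2x_W = 0, so x_Y = 46.25 − 0.5x_W.
For W: ∂π/∂x_W = 184 − 5x_W − 2x_Y = 0 ⇒ x_W = 36.8 − 0.4x_Y.
Solving the two reaction functions simultaneously: (1 − (−0.5)(−0.4))x_Y = 46.25 − 0.5·36.8, so 0.8x_Y = 27.85 and x_Y = 34.8125.
Then x_W = 36.8 − 0.4·34.8125 = 22.875.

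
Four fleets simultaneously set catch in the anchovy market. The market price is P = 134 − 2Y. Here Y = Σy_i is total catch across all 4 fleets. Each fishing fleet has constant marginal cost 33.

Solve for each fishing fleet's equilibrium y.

A representative fishing fleet's profit is π_i = y_i(134 − 2Y) − 33y_i, with Y = y_i + Σ_{j≠i} y_j.
First-order condition: 101 − 4y_i − 2Σ_{j≠i} y_j = 0.
Imposing symmetry (y_j = y for all j) turns Σ_{j≠i} y_j into 3y, so 101 = 10y and y = 10.1.

10.1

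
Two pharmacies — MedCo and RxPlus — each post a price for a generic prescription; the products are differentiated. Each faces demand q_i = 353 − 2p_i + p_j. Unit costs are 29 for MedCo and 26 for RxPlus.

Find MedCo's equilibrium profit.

23155.52

MedCo's profit: π = (p_{MedCo} − 29)(353 − 2p_{MedCo} + p_{RxPlus}).
∂π/∂p_{MedCo} = 411 − 4p_{MedCo} + p_{RxPlus} = 0 ⇒ p_{MedCo} = 102.75 + 0.25p_{RxPlus}.
Similarly p_{RxPlus} = 101.25 + 0.25p_{MedCo}.
Substituting the second reaction function into the first: p_{MedCo} = 102.75 + 0.25(101.25 + 0.25p_{MedCo}), which gives 0.9375p_{MedCo} = 128.0625 ⇒ p_{MedCo} = 136.6.
Then p_{RxPlus} = 101.25 + 0.25·136.6 = 135.4.
q_{MedCo} = 353 − 2·136.6 + 135.4 = 215.2.
Profit = (136.6 − 29)·215.2 = 23155.52.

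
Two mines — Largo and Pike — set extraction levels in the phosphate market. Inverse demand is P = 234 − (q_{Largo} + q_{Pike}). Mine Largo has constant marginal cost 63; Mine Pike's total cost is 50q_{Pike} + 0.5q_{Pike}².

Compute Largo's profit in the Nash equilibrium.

4329.64

Mine Largo's profit: π = q_{Largo}(234 − (q_{Largo} + q_{Pike})) − 63q_{Largo}.
∂π/∂q_{Largo} = 171 − 2q_{Largo} − q_{Pike} = 0, so q_{Largo} = 85.5 − 0.5q_{Pike}.
For Pike: ∂π/∂q_{Pike} = 184 − 3q_{Pike} − q_{Largo} = 0 ⇒ q_{Pike} = 184/3 − (1/3)q_{Largo}.
Solving the two reaction functions simultaneously: (1 − (−0.5)(−1/3))q_{Largo} = 85.5 − 0.5·(184/3), so (5/6)q_{Largo} = 329/6 and q_{Largo} = 65.8.
Then q_{Pike} = 184/3 − (1/3)·65.8 = 39.4.
Price P = 234 − 105.2 = 128.8.
Largo's profit: (128.8 − 63)·65.8 = 4329.64.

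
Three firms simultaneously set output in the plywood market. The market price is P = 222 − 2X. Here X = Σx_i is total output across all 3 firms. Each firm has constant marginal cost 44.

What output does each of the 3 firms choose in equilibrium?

22.25

A representative firm's profit is π_i = x_i(222 − 2X) − 44x_i, with X = x_i + Σ_{j≠i} x_j.
First-order condition: 178 − 4x_i − 2Σ_{j≠i} x_j = 0.
Imposing symmetry (x_j = x for all j) turns Σ_{j≠i} x_j into 2x, so 178 = 8x and x = 22.25.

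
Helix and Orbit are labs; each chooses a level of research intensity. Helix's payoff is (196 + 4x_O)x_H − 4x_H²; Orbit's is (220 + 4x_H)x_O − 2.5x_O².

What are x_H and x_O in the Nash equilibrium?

77.5, 106

Expanding Helix's payoff: 196x_H + 4x_Ox_H − 4x_H².
∂π/∂x_H = 196 + 4x_O − 8x_H = 0, so x_H = 24.5 + 0.5x_O.
Likewise for Orbit: x_O = 44 + 0.8x_H.
Solving the two reaction functions simultaneously: (1 − (0.5)(0.8))x_H = 24.5 + 0.5·44, so 0.6x_H = 46.5 and x_H = 77.5.
Then x_O = 44 + 0.8·77.5 = 106.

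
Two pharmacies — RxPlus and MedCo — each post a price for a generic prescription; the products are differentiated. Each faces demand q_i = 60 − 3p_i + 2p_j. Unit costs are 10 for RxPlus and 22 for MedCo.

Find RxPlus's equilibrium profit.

652.6875

RxPlus's profit: π = (p_{RxPlus} − 10)(60 − 3p_{RxPlus} + 2p_{MedCo}).
∂π/∂p_{RxPlus} = 90 − 6p_{RxPlus} + 2p_{MedCo} = 0 ⇒ p_{RxPlus} = 15 + (1/3)p_{MedCo}.
Similarly p_{MedCo} = 21 + (1/3)p_{RxPlus}.
Plugging p_{MedCo} into RxPlus's best response: p_{RxPlus} = 15 + (1/3)(21 + (1/3)p_{RxPlus}) ⇒ (8/9)p_{RxPlus} = 22, so p_{RxPlus} = 24.75.
Then p_{MedCo} = 21 + (1/3)·24.75 = 29.25.
q_{RxPlus} = 60 − 3·24.75 + 2·29.25 = 44.25.
Profit = (24.75 − 10)·44.25 = 652.6875.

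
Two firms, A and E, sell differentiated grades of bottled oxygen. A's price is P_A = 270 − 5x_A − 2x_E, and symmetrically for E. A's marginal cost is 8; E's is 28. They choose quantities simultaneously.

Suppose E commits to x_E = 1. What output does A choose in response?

26

Firm A's profit: π = x_A(270 − 5x_A − 2x_E) − 8x_A.
∂π/∂x_A = 262 − 10x_A − 2x_E = 0 ⇒ x_A = 26.2 − 0.2x_E.
At x_E = 1: x_A = 26.2 − 0.2·1 = 26.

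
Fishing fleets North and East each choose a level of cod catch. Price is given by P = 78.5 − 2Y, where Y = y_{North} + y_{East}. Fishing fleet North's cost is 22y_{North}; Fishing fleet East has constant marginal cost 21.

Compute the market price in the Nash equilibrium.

40.5

Fishing fleet North's profit: π = y_{North}(78.5 − 2(y_{North} + y_{East})) − 22y_{North}.
∂π/∂y_{North} = 56.5 − 4y_{North} − 2y_{East} = 0, so y_{North} = 14.125 − 0.5y_{East}.
By the same steps for East: y_{East} = 14.375 − 0.5y_{North}.
Solving the two reaction functions simultaneously: (1 − (−0.5)(−0.5))y_{North} = 14.125 − 0.5·14.375, so 0.75y_{North} = 6.9375 and y_{North} = 9.25.
Then y_{East} = 14.375 − 0.5·9.25 = 9.75.
Equilibrium price: P = 78.5 − 2·19 = 40.5.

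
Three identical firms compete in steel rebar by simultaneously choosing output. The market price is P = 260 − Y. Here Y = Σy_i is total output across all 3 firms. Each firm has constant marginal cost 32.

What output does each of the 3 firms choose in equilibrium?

A representative firm's profit is π_i = y_i(260 − Y) − 32y_i, with Y = y_i + Σ_{j≠i} y_j.
First-order condition: 228 − 2y_i − Σ_{j≠i} y_j = 0.
With identical firms, set every y_j = y: then 228 − 2y − 2y = 0, i.e. y = 228/4 = 57.

57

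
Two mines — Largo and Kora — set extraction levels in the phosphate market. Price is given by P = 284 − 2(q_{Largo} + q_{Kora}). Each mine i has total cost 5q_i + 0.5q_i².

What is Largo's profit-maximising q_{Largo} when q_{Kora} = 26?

45.4

Mine Largo's profit: π = q_{Largo}(284 − 2(q_{Largo} + q_{Kora})) − 5q_{Largo} − 0.5q_{Largo}².
∂π/∂q_{Largo} = 279 − 5q_{Largo} − 2q_{Kora} = 0, so q_{Largo} = 55.8 − 0.4q_{Kora}.
At q_{Kora} = 26: q_{Largo} = 55.8 − 0.4·26 = 45.4.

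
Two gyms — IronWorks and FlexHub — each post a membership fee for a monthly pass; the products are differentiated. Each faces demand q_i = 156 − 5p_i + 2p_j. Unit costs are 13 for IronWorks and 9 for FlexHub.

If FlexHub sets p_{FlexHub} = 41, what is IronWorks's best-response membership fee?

IronWorks's profit: π = (p_{IronWorks} − 13)(156 − 5p_{IronWorks} + 2p_{FlexHub}).
∂π/∂p_{IronWorks} = 221 − 10p_{IronWorks} + 2p_{FlexHub} = 0 ⇒ p_{IronWorks} = 22.1 + 0.2p_{FlexHub}.
At p_{FlexHub} = 41: p_{IronWorks} = 22.1 + 0.2·41 = 30.3.

30.3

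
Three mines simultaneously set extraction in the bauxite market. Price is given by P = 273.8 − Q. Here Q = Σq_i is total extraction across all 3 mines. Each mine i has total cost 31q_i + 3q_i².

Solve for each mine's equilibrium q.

24.28

A representative mine's profit is π_i = q_i(273.8 − Q) − 31q_i − 3q_i², with Q = q_i + Σ_{j≠i} q_j.
First-order condition: 242.8 − 8q_i − Σ_{j≠i} q_j = 0.
In a symmetric equilibrium every mine chooses the same q, so Σ_{j≠i} q_j = 2q. The condition becomes 242.8 − 10q = 0, giving q = 242.8/10 = 24.28.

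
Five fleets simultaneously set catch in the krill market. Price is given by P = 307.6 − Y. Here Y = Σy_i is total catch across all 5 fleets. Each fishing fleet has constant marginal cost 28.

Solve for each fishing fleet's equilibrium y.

46.6

A representative fishing fleet's profit is π_i = y_i(307.6 − Y) − 28y_i, with Y = y_i + Σ_{j≠i} y_j.
First-order condition: 279.6 − 2y_i − Σ_{j≠i} y_j = 0.
Imposing symmetry (y_j = y for all j) turns Σ_{j≠i} y_j into 4y, so 279.6 = 6y and y = 46.6.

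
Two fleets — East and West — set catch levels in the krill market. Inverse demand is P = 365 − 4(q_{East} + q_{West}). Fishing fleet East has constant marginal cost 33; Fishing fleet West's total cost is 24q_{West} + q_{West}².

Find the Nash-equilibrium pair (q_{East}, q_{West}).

30.5625, 21.875

Fishing fleet East's profit: π = q_{East}(365 − 4(q_{East} + q_{West})) − 33q_{East}.
∂π/∂q_{East} = 332 − 8q_{East} − 4q_{West} = 0, so q_{East} = 41.5 − 0.5q_{West}.
For West: ∂π/∂q_{West} = 341 − 10q_{West} − 4q_{East} = 0 ⇒ q_{West} = 34.1 − 0.4q_{East}.
Substituting the second reaction function into the first: q_{East} = 41.5 − 0.5(34.1 − 0.4q_{East}), which gives 0.8q_{East} = 24.45 ⇒ q_{East} = 30.5625.
Then q_{West} = 34.1 − 0.4·30.5625 = 21.875.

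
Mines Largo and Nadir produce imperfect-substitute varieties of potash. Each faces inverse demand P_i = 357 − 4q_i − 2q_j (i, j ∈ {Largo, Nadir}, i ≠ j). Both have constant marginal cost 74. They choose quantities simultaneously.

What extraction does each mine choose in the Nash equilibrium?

Mine Largo's profit: π = q_{Largo}(357 − 4q_{Largo} − 2q_{Nadir}) − 74q_{Largo}.
∂π/∂q_{Largo} = 283 − 8q_{Largo} − 2q_{Nadir} = 0 ⇒ q_{Largo} = 35.375 − 0.25q_{Nadir}.
Setting q_{Largo} = q_{Nadir} in the reaction function: q_{Largo} = 35.375 − 0.25q_{Largo}, so q_{Largo} = 35.375 / 1.25 = 28.3.

28.3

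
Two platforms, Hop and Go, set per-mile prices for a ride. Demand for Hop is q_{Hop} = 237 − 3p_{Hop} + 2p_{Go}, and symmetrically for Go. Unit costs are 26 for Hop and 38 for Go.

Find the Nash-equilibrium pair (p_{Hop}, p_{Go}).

Hop's profit: π = (p_{Hop} − 26)(237 − 3p_{Hop} + 2p_{Go}).
∂π/∂p_{Hop} = 315 − 6p_{Hop} + 2p_{Go} = 0 ⇒ p_{Hop} = 52.5 + (1/3)p_{Go}.
Similarly p_{Go} = 58.5 + (1/3)p_{Hop}.
Plugging p_{Go} into Hop's best response: p_{Hop} = 52.5 + (1/3)(58.5 + (1/3)p_{Hop}) ⇒ (8/9)p_{Hop} = 72, so p_{Hop} = 81.
Then p_{Go} = 58.5 + (1/3)·81 = 85.5.

81, 85.5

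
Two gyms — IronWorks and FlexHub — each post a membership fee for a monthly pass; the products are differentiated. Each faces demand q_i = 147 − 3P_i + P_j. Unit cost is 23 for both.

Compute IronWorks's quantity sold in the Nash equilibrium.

IronWorks's profit: π = (P_{IronWorks} − 23)(147 − 3P_{IronWorks} + P_{FlexHub}).
∂π/∂P_{IronWorks} = 216 − 6P_{IronWorks} + P_{FlexHub} = 0 ⇒ P_{IronWorks} = 36 + (1/6)P_{FlexHub}.
Setting P_{IronWorks} = P_{FlexHub} in the reaction function: P_{IronWorks} = 36 + (1/6)P_{IronWorks}, so P_{IronWorks} = 36 / (5/6) = 43.2.
q_{IronWorks} = 147 − 3·43.2 + 43.2 = 60.6.

60.6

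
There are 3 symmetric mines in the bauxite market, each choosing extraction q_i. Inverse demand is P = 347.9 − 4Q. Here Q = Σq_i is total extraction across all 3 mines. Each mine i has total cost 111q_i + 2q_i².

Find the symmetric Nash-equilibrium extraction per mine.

A representative mine's profit is π_i = q_i(347.9 − 4Q) − 111q_i − 2q_i², with Q = q_i + Σ_{j≠i} q_j.
First-order condition: 236.9 − 12q_i − 4Σ_{j≠i} q_j = 0.
Imposing symmetry (q_j = q for all j) turns Σ_{j≠i} q_j into 2q, so 236.9 = 20q and q = 11.845.

11.845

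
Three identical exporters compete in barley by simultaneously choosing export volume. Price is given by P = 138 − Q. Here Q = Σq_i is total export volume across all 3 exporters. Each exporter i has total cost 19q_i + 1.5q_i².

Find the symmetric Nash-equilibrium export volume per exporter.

17

A representative exporter's profit is π_i = q_i(138 − Q) − 19q_i − 1.5q_i², with Q = q_i + Σ_{j≠i} q_j.
First-order condition: 119 − 5q_i − Σ_{j≠i} q_j = 0.
With identical exporters, set every q_j = q: then 119 − 5q − 2q = 0, i.e. q = 119/7 = 17.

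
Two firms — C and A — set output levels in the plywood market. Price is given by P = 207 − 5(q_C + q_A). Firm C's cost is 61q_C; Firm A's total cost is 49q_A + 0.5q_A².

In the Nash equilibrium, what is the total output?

Firm C's profit: π = q_C(207 − 5(q_C + q_A)) − 61q_C.
∂π/∂q_C = 146 − 10q_C − 5q_A = 0, so q_C = 14.6 − 0.5q_A.
For A: ∂π/∂q_A = 158 − 11q_A − 5q_C = 0 ⇒ q_A = 158/11 − (5/11)q_C.
Plugging q_A into C's best response: q_C = 14.6 − 0.5(158/11 − (5/11)q_C) ⇒ (17/22)q_C = 408/55, so q_C = 9.6.
Then q_A = 158/11 − (5/11)·9.6 = 10.
Total output: 9.6 + 10 = 19.6.

19.6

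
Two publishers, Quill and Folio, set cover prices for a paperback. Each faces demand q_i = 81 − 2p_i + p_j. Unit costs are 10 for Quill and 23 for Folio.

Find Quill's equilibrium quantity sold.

50.8

Quill's profit: π = (p_{Quill} − 10)(81 − 2p_{Quill} + p_{Folio}).
∂π/∂p_{Quill} = 101 − 4p_{Quill} + p_{Folio} = 0 ⇒ p_{Quill} = 25.25 + 0.25p_{Folio}.
Similarly p_{Folio} = 31.75 + 0.25p_{Quill}.
Plugging p_{Folio} into Quill's best response: p_{Quill} = 25.25 + 0.25(31.75 + 0.25p_{Quill}) ⇒ 0.9375p_{Quill} = 33.1875, so p_{Quill} = 35.4.
Then p_{Folio} = 31.75 + 0.25·35.4 = 40.6.
q_{Quill} = 81 − 2·35.4 + 40.6 = 50.8.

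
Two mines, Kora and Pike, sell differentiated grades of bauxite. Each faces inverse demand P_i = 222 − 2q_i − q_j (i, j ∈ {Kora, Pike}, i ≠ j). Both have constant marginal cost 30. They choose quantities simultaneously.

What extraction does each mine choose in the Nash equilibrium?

38.4

Mine Kora's profit: π = q_{Kora}(222 − 2q_{Kora} − q_{Pike}) − 30q_{Kora}.
∂π/∂q_{Kora} = 192 − 4q_{Kora} − q_{Pike} = 0 ⇒ q_{Kora} = 48 − 0.25q_{Pike}.
By symmetry q_{Pike} = q_{Kora}; substituting into the reaction function, 1.25q_{Kora} = 48 and q_{Kora} = 38.4.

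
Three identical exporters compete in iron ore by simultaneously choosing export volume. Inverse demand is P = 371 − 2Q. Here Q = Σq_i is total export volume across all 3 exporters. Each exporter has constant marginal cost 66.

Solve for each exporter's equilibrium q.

38.125

A representative exporter's profit is π_i = q_i(371 − 2Q) − 66q_i, with Q = q_i + Σ_{j≠i} q_j.
First-order condition: 305 − 4q_i − 2Σ_{j≠i} q_j = 0.
Imposing symmetry (q_j = q for all j) turns Σ_{j≠i} q_j into 2q, so 305 = 8q and q = 38.125.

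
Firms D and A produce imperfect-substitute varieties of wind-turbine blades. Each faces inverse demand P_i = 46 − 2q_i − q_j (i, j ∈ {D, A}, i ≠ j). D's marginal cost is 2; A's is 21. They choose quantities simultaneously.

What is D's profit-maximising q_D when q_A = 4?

10

Firm D's profit: π = q_D(46 − 2q_D − q_A) − 2q_D.
∂π/∂q_D = 44 − 4q_D − q_A = 0 ⇒ q_D = 11 − 0.25q_A.
At q_A = 4: q_D = 11 − 0.25·4 = 10.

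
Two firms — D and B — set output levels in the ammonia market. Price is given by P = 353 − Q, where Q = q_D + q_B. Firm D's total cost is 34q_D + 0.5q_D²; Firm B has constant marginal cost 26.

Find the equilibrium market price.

158.4

Firm D's profit: π = q_D(353 − (q_D + q_B)) − 34q_D − 0.5q_D².
∂π/∂q_D = 319 − 3q_D − q_B = 0, so q_D = 319/3 − (1/3)q_B.
For B: ∂π/∂q_B = 327 − 2q_B − q_D = 0 ⇒ q_B = 163.5 − 0.5q_D.
Plugging q_B into D's best response: q_D = 319/3 − (1/3)(163.5 − 0.5q_D) ⇒ (5/6)q_D = 311/6, so q_D = 62.2.
Then q_B = 163.5 − 0.5·62.2 = 132.4.
Equilibrium price: P = 353 − 194.6 = 158.4.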